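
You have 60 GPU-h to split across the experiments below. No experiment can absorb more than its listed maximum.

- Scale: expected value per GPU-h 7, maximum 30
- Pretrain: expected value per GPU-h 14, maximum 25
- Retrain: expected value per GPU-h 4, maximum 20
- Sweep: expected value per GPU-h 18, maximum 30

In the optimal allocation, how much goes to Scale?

5

Order the experiments by expected value per GPU-h: Sweep 18 > Pretrain 14 > Scale 7 > Retrain 4.
Give Sweep 30 to hit its cap of 30 ; 30 left.
Pretrain takes 25 to reach its cap of 25 ; 5 left.
Scale has room for 30 but only 5 remain, so it gets 5.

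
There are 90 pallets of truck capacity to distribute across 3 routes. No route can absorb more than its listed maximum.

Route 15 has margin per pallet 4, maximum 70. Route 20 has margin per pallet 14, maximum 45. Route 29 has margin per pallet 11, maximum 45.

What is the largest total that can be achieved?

Highest margin per pallet first: Route 20 14 > Route 29 11 > Route 15 4.
Give Route 20 45 to hit its cap of 45 ; 45 left.
Give Route 29 45 to hit its cap of 45 ; 0 left.
Total = 14×45 + 11×45 = 1125.

1125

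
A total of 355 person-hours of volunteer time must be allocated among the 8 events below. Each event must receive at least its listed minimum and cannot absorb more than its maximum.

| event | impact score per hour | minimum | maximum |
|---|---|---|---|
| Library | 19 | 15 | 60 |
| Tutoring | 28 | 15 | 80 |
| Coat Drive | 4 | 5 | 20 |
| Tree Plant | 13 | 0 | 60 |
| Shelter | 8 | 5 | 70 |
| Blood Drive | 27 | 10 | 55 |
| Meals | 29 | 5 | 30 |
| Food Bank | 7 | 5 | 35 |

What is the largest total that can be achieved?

Meeting every minimum uses 15+15+5+0+5+10+5+5 = 60 person-hours, leaving 295.
Highest impact score per hour first: Meals 29 > Tutoring 28 > Blood Drive 27 > Library 19 > Tree Plant 13 > Shelter 8 > Food Bank 7 > Coat Drive 4.
Meals takes 25 more to reach its cap of 30 ; 270 left.
Tutoring takes 65 more to reach its cap of 80 ; 205 left.
Blood Drive takes 45 more to reach its cap of 55 ; 160 left.
Library: +45 to 60 (cap) ; 115 left.
Give Tree Plant 60 more to hit its cap of 60 ; 55 left.
Shelter has room for 65 more but only 55 remain, so it gets 60.
Total = 19×60 + 28×80 + 4×5 + 13×60 + 8×60 + 27×55 + 29×30 + 7×5 = 7050.

7050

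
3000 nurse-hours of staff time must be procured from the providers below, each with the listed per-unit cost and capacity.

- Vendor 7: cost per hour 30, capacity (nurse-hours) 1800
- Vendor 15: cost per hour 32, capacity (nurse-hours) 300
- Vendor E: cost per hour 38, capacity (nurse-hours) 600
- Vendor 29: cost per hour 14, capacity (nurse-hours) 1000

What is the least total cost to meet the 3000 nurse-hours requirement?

Use providers in increasing cost order.
Vendor 29 at 14: take all 1000 nurse-hours → 2000 still needed.
Vendor 7 at 30: take all 1800 nurse-hours → 200 still needed.
Take 200 from Vendor 15 at 32 to finish.
Vendor E: unused.
Cost = 1000×14 + 1800×30 + 200×32 = 74400.

74400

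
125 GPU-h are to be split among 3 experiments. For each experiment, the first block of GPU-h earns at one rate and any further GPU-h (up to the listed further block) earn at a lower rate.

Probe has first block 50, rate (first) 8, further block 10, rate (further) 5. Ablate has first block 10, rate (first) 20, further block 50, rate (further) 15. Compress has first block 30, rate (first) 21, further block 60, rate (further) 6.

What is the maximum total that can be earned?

Order all 6 blocks by rate: Compress/tier1 21 > Ablate/tier1 20 > Ablate/tier2 15 > Probe/tier1 8 > Compress/tier2 6 > Probe/tier2 5.
Compress/tier1 (21): +30 — 95 left.
Fill Ablate tier1 block (10 at 20) — 85 left.
Ablate/tier2 (15): +50 — 35 left.
35 remain; put them into Probe tier1 at 8.
Total = 21×30 + 20×10 + 15×50 + 8×35 = 1860.

1860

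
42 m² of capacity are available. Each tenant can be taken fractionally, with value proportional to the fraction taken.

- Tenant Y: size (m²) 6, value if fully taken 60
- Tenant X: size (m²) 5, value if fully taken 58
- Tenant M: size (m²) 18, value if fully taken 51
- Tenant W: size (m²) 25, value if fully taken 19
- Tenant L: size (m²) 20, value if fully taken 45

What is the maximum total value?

198.25

Sort by value density: Tenant X 58/5≈11.6, Tenant Y 60/6≈10, Tenant M 51/18≈2.83, Tenant L 45/20≈2.25, Tenant W 19/25≈0.76.
Tenant X: take in full, 5 m² for value 58 ; 37 left.
Tenant Y: take in full, 6 m² for value 60 ; 31 left.
Take all of Tenant M (18 m², value 51) ; 13 m² left.
Only 13 m² remain; take 13/20 of Tenant L for value 45×13/20 = 29.25.
Total value = 198.25.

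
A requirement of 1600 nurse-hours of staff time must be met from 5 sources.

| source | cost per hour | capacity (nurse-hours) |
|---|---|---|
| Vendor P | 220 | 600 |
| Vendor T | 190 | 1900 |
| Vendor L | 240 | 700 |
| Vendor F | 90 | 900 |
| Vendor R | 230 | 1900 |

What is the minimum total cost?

214000

Use sources in increasing cost order.
Vendor F at 90: take all 900 nurse-hours ; 700 still needed.
Vendor T (190): take the remaining 700 ; done.
Vendor P, Vendor R, Vendor L: unused.
Cost = 900×90 + 700×190 = 214000.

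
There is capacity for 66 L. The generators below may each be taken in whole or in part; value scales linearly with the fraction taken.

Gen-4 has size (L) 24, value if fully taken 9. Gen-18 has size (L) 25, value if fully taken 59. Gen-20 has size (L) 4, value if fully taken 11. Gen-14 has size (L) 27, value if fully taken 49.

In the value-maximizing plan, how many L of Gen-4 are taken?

Sort by value density: Gen-20 11/4≈2.75, Gen-18 59/25≈2.36, Gen-14 49/27≈1.81, Gen-4 9/24≈0.375.
Gen-20: take in full, 4 L for value 11 → 62 left.
All 25 L of Gen-18 fit (value 59) → 37 remain.
All 27 L of Gen-14 fit (value 49) → 10 remain.
10 L left: a 10/24 share of Gen-4 gives 9×10/24 = 3.75.

10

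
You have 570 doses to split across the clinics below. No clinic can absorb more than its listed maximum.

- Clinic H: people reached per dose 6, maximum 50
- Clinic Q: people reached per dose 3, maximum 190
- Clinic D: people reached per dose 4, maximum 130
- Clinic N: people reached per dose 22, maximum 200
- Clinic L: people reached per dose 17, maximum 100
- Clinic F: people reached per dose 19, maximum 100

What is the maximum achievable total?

8780

Order the clinics by people reached per dose: Clinic N 22 > Clinic F 19 > Clinic L 17 > Clinic H 6 > Clinic D 4 > Clinic Q 3.
Clinic N takes 200 to reach its cap of 200 ; 370 left.
Clinic F: +100 to 100 (cap) ; 270 left.
Clinic L: +100 to 100 (cap) ; 170 left.
Give Clinic H 50 to hit its cap of 50 ; 120 left.
Only 120 left; Clinic D takes them to reach 120.
Total = 6×50 + 4×120 + 22×200 + 17×100 + 19×100 = 8780.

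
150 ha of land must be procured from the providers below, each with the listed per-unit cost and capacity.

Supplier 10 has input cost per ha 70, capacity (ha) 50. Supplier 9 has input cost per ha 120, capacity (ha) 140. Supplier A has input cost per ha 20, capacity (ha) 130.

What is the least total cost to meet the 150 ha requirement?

4000

Use providers in increasing cost order.
Supplier A at 20: take all 130 ha → 20 still needed.
Supplier 10 at 70: take 20 of its 50 → requirement met.
Supplier 9: unused.
Cost = 130×20 + 20×70 = 4000.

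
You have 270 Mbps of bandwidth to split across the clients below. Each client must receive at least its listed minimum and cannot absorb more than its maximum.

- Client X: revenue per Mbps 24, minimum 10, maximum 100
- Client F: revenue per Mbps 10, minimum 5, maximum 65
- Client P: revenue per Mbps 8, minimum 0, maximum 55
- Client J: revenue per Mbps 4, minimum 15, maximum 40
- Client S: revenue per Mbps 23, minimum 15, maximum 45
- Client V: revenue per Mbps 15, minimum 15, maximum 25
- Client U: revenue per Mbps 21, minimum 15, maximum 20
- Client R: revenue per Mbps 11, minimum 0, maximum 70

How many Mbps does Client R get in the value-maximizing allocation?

Meeting every minimum uses 10+5+0+15+15+15+15+0 = 75 Mbps, leaving 195.
Highest revenue per Mbps first: Client X 24 > Client S 23 > Client U 21 > Client V 15 > Client R 11 > Client F 10 > Client P 8 > Client J 4.
Client X: +90 to 100 (cap) → 105 left.
Client S: +30 to 45 (cap) → 75 left.
Give Client U 5 more to hit its cap of 20 → 70 left.
Client V: +10 to 25 (cap) → 60 left.
Client R: +60 (room for 70) → 60. Pool exhausted.

60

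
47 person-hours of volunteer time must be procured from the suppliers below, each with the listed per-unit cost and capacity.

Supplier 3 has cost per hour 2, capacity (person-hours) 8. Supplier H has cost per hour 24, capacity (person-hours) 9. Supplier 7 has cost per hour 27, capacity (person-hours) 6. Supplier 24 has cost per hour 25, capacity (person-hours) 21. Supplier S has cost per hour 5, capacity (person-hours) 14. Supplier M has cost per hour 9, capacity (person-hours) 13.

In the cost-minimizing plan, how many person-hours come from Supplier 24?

3

Fill from the cheapest supplier first.
Supplier 3 (2): use full 8 — 39 person-hours to go.
Supplier S at 5: take all 14 person-hours — 25 still needed.
Supplier M at 9: take all 13 person-hours — 12 still needed.
Supplier H at 24: take all 9 person-hours — 3 still needed.
Take 3 from Supplier 24 at 25 to finish.
Supplier 7: unused.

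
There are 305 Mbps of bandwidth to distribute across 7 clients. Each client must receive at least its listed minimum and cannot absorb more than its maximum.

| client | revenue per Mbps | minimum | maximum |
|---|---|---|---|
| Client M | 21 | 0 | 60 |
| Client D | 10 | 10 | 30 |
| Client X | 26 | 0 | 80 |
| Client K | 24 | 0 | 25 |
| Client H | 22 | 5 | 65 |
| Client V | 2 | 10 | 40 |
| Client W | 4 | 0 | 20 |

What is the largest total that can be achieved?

5800

Meeting every minimum uses 0+10+0+0+5+10+0 = 25 Mbps, leaving 280.
Rank by revenue per Mbps: Client X 26 > Client K 24 > Client H 22 > Client M 21 > Client D 10 > Client W 4 > Client V 2.
Give Client X 80 more to hit its cap of 80 — 200 left.
Client K takes 25 more to reach its cap of 25 — 175 left.
Client H: +60 to 65 (cap) — 115 left.
Give Client M 60 more to hit its cap of 60 — 55 left.
Client D: +20 to 30 (cap) — 35 left.
Client W: +20 to 20 (cap) — 15 left.
Client V: +15 (room for 30) → 25. Pool exhausted.
Total = 21×60 + 10×30 + 26×80 + 24×25 + 22×65 + 2×25 + 4×20 = 5800.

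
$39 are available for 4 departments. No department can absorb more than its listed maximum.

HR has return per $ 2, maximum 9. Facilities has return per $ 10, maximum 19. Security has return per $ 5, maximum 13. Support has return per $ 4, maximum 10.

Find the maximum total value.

Highest return per $ first: Facilities 10 > Security 5 > Support 4 > HR 2.
Give Facilities 19 to hit its cap of 19 → 20 left.
Security: +13 to 13 (cap) → 7 left.
Only 7 left; Support takes them to reach 7.
Total = 10×19 + 5×13 + 4×7 = 283.

283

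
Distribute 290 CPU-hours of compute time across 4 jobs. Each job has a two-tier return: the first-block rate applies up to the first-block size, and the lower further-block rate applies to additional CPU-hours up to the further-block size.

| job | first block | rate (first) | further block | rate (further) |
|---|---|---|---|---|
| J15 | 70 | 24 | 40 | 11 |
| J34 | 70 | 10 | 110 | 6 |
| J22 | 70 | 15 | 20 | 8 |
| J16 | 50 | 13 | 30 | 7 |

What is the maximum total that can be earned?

Order all 8 blocks by rate: J15/tier1 24 > J22/tier1 15 > J16/tier1 13 > J15/tier2 11 > J34/tier1 10 > J22/tier2 8 > J16/tier2 7 > J34/tier2 6.
J15 tier1 at 24: fill all 70 ; 220 left.
Fill J22 tier1 block (70 at 15) ; 150 left.
Fill J16 tier1 block (50 at 13) ; 100 left.
J15/tier2 (11): +40 ; 60 left.
J34/tier1: +60 of 70 at 10; pool empty.
Total = 24×70 + 15×70 + 13×50 + 11×40 + 10×60 = 4420.

4420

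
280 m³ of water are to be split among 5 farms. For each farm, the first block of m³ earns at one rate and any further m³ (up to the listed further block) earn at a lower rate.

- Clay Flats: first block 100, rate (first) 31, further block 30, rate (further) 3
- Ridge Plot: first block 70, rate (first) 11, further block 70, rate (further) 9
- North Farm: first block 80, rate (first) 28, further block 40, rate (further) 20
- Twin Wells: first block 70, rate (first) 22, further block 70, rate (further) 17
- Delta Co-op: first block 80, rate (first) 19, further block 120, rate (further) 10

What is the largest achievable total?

Rank every tier by rate: Clay Flats/first 31 > North Farm/first 28 > Twin Wells/first 22 > North Farm/second 20 > Delta Co-op/first 19 > Twin Wells/second 17 > Ridge Plot/first 11 > Delta Co-op/second 10 > Ridge Plot/second 9 > Clay Flats/second 3.
Fill Clay Flats first block (100 at 31) → 180 left.
North Farm/first (28): +80 → 100 left.
Twin Wells/first (22): +70 → 30 left.
North Farm/second: +30 of 40 at 20; pool empty.
Total = 31×100 + 28×80 + 22×70 + 20×30 = 7480.

7480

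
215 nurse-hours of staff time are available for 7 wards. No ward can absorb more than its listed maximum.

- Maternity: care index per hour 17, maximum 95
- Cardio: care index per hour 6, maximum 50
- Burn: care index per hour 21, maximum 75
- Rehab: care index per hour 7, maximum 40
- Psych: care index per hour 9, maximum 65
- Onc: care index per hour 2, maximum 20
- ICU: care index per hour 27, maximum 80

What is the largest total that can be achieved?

Highest care index per hour first: ICU 27 > Burn 21 > Maternity 17 > Psych 9 > Rehab 7 > Cardio 6 > Onc 2.
ICU: +80 to 80 (cap) ; 135 left.
Give Burn 75 to hit its cap of 75 ; 60 left.
Maternity: +60 (room for 95) → 60. Pool exhausted.
Total = 17×60 + 21×75 + 27×80 = 4755.

4755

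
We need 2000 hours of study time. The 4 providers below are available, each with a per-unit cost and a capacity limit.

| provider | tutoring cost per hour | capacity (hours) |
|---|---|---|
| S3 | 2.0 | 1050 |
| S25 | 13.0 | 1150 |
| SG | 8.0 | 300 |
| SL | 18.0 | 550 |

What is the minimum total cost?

Use providers in increasing cost order.
Take 1050 from S3 at 2.0 — need 950 more.
Take 300 from SG at 8.0 — need 650 more.
S25 at 13.0: take 650 of its 1150 — requirement met.
SL: unused.
Cost = 1050×2.0 + 300×8.0 + 650×13.0 = 12950.

12950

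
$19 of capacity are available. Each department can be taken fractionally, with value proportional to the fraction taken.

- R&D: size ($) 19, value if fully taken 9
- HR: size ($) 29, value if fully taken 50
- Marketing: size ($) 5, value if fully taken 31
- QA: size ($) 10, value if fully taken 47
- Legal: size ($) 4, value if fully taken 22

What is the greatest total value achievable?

100

Sort by value density: Marketing 31/5≈6.2, Legal 22/4≈5.5, QA 47/10≈4.7, HR 50/29≈1.72, R&D 9/19≈0.474.
All 5 $ of Marketing fit (value 31) ; 14 remain.
Take all of Legal (4 $, value 22) ; 10 $ left.
All 10 $ of QA fit (value 47) ; 0 remain.
Total value = 100.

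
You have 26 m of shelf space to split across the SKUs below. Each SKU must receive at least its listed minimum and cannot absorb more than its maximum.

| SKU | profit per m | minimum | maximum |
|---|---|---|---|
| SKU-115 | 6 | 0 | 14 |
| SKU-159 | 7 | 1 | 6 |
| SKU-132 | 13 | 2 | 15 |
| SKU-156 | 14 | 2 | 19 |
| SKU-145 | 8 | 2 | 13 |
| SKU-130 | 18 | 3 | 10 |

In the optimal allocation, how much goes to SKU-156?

Meeting every minimum uses 0+1+2+2+2+3 = 10 m, leaving 16.
Rank by profit per m: SKU-130 18 > SKU-156 14 > SKU-132 13 > SKU-145 8 > SKU-159 7 > SKU-115 6.
SKU-130 takes 7 more to reach its cap of 10 — 9 left.
SKU-156: +9 (room for 17) → 11. Pool exhausted.

11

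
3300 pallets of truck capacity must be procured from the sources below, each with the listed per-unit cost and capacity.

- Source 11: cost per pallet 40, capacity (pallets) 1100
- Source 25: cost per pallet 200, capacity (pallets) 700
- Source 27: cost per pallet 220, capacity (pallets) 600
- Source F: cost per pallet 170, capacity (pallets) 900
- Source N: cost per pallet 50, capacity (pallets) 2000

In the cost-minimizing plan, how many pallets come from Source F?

200

Cheapest first:
Source 11 at 40: take all 1100 pallets ; 2200 still needed.
Source N at 50: take all 2000 pallets ; 200 still needed.
Take 200 from Source F at 170 to finish.
Source 25, Source 27: unused.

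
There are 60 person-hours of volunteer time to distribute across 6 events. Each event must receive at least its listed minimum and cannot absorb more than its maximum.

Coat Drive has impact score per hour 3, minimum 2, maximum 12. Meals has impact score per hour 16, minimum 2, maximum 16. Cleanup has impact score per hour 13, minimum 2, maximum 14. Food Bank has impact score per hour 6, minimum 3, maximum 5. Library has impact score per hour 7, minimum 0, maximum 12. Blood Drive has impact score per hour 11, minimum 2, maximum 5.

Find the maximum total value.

631

Meeting every minimum uses 2+2+2+3+0+2 = 11 person-hours, leaving 49.
Rank by impact score per hour: Meals 16 > Cleanup 13 > Blood Drive 11 > Library 7 > Food Bank 6 > Coat Drive 3.
Give Meals 14 more to hit its cap of 16 — 35 left.
Cleanup: +12 to 14 (cap) — 23 left.
Blood Drive takes 3 more to reach its cap of 5 — 20 left.
Give Library 12 more to hit its cap of 12 — 8 left.
Food Bank: +2 to 5 (cap) — 6 left.
Coat Drive has room for 10 more but only 6 remain, so it gets 8.
Total = 3×8 + 16×16 + 13×14 + 6×5 + 7×12 + 11×5 = 631.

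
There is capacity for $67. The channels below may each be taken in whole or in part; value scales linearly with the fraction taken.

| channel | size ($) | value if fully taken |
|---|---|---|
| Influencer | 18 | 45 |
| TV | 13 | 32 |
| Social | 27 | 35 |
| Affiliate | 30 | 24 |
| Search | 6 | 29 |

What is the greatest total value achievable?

143.4

Rank by value-to-size ratio: Search 29/6≈4.83, Influencer 45/18≈2.5, TV 32/13≈2.46, Social 35/27≈1.3, Affiliate 24/30≈0.8.
Take all of Search (6 $, value 29) → 61 $ left.
Take all of Influencer (18 $, value 45) → 43 $ left.
TV: take in full, 13 $ for value 32 → 30 left.
Social: take in full, 27 $ for value 35 → 3 left.
Only 3 $ remain; take 3/30 of Affiliate for value 24×3/30 = 2.4.
Total value = 143.4.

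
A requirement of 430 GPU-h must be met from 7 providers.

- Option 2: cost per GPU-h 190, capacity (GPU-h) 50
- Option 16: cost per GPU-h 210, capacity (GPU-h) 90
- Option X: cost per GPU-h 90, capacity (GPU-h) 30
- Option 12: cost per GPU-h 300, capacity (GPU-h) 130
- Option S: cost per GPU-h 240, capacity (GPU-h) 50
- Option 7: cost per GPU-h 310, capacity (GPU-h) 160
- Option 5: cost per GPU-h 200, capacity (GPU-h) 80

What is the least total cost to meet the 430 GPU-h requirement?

Cheapest first:
Take 30 from Option X at 90 → need 400 more.
Option 2 (190): use full 50 → 350 GPU-h to go.
Take 80 from Option 5 at 200 → need 270 more.
Take 90 from Option 16 at 210 → need 180 more.
Take 50 from Option S at 240 → need 130 more.
Option 12 at 300: take all 130 GPU-h → 0 still needed.
Option 7: unused.
Cost = 30×90 + 50×190 + 80×200 + 90×210 + 50×240 + 130×300 = 98100.

98100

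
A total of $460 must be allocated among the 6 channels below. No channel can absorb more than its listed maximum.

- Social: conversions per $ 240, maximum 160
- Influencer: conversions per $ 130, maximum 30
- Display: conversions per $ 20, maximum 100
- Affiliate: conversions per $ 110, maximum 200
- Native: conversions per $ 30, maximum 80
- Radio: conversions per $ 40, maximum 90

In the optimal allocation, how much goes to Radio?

Rank by conversions per $: Social 240 > Influencer 130 > Affiliate 110 > Radio 40 > Native 30 > Display 20.
Social: +160 to 160 (cap) ; 300 left.
Give Influencer 30 to hit its cap of 30 ; 270 left.
Affiliate: +200 to 200 (cap) ; 70 left.
Only 70 left; Radio takes them to reach 70.

70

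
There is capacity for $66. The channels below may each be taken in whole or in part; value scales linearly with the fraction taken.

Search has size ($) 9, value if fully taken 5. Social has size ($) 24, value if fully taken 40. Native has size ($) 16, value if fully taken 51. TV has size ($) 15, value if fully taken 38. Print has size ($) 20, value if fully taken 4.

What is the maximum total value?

Rank by value-to-size ratio: Native 51/16≈3.19, TV 38/15≈2.53, Social 40/24≈1.67, Search 5/9≈0.556, Print 4/20≈0.2.
Native: take in full, 16 $ for value 51 ; 50 left.
Take all of TV (15 $, value 38) ; 35 $ left.
All 24 $ of Social fit (value 40) ; 11 remain.
All 9 $ of Search fit (value 5) ; 2 remain.
Only 2 $ remain; take 2/20 of Print for value 4×2/20 = 0.4.
Total value = 134.4.

134.4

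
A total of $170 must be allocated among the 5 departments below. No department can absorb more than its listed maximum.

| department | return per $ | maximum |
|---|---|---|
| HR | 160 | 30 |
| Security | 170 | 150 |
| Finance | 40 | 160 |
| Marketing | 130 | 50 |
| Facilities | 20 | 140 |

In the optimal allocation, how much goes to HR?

20

Rank by return per $: Security 170 > HR 160 > Marketing 130 > Finance 40 > Facilities 20.
Give Security 150 to hit its cap of 150 — 20 left.
HR has room for 30 but only 20 remain, so it gets 20.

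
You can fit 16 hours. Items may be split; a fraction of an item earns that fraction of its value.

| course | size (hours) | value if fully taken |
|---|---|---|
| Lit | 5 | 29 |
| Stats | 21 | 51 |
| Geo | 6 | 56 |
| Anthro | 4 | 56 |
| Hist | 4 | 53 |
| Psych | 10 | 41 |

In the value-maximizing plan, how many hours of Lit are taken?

2

Rank by value-to-size ratio: Anthro 56/4≈14, Hist 53/4≈13.2, Geo 56/6≈9.33, Lit 29/5≈5.8, Psych 41/10≈4.1, Stats 51/21≈2.43.
Take all of Anthro (4 hours, value 56) — 12 hours left.
Hist: take in full, 4 hours for value 53 — 8 left.
Take all of Geo (6 hours, value 56) — 2 hours left.
2 hours left: a 2/5 share of Lit gives 29×2/5 = 11.6.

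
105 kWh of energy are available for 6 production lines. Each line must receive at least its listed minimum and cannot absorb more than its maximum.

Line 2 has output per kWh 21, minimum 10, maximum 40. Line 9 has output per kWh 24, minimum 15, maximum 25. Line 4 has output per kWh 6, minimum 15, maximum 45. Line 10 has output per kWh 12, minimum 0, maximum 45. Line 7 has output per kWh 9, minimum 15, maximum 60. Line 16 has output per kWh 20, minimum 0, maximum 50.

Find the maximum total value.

1865

Meeting every minimum uses 10+15+15+0+15+0 = 55 kWh, leaving 50.
Order the production lines by output per kWh: Line 9 24 > Line 2 21 > Line 16 20 > Line 10 12 > Line 7 9 > Line 4 6.
Line 9: +10 to 25 (cap) — 40 left.
Line 2 takes 30 more to reach its cap of 40 — 10 left.
Only 10 left; Line 16 takes them to reach 10.
Total = 21×40 + 24×25 + 6×15 + 9×15 + 20×10 = 1865.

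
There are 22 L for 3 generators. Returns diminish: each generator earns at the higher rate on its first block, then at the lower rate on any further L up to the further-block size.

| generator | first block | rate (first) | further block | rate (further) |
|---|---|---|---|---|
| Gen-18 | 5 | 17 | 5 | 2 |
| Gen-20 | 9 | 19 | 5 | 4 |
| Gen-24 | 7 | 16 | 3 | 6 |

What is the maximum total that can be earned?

Order all 6 blocks by rate: Gen-20/T1 19 > Gen-18/T1 17 > Gen-24/T1 16 > Gen-24/T2 6 > Gen-20/T2 4 > Gen-18/T2 2.
Gen-20/T1 (19): +9 ; 13 left.
Gen-18 T1 at 17: fill all 5 ; 8 left.
Gen-24 T1 at 16: fill all 7 ; 1 left.
Gen-24/T2: +1 of 3 at 6; pool empty.
Total = 19×9 + 17×5 + 16×7 + 6×1 = 374.

374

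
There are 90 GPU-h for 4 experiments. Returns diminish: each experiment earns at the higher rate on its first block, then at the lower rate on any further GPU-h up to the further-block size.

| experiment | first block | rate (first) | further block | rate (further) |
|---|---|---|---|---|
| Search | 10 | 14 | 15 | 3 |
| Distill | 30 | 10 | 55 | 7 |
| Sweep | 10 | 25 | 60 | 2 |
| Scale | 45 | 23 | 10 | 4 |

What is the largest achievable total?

1675

Rank every tier by rate: Sweep/tier1 25 > Scale/tier1 23 > Search/tier1 14 > Distill/tier1 10 > Distill/tier2 7 > Scale/tier2 4 > Search/tier2 3 > Sweep/tier2 2.
Sweep/tier1 (25): +10 ; 80 left.
Fill Scale tier1 block (45 at 23) ; 35 left.
Search/tier1 (14): +10 ; 25 left.
Distill tier1 at 10: only 25 left, fill 25.
Total = 25×10 + 23×45 + 14×10 + 10×25 = 1675.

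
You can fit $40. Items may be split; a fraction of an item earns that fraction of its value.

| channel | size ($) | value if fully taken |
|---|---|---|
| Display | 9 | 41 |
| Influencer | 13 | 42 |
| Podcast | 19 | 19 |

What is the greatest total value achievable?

101

Sort by value density: Display 41/9≈4.56, Influencer 42/13≈3.23, Podcast 19/19≈1.
Display: take in full, 9 $ for value 41 ; 31 left.
Take all of Influencer (13 $, value 42) ; 18 $ left.
18 $ left: a 18/19 share of Podcast gives 19×18/19 = 18.
Total value = 101.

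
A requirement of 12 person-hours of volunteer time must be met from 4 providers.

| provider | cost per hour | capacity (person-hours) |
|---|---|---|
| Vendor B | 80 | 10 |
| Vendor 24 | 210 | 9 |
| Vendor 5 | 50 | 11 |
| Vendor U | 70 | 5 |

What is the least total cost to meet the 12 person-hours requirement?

Cheapest first:
Vendor 5 at 50: take all 11 person-hours → 1 still needed.
Vendor U (70): take the remaining 1 → done.
Vendor B, Vendor 24: unused.
Cost = 11×50 + 1×70 = 620.

620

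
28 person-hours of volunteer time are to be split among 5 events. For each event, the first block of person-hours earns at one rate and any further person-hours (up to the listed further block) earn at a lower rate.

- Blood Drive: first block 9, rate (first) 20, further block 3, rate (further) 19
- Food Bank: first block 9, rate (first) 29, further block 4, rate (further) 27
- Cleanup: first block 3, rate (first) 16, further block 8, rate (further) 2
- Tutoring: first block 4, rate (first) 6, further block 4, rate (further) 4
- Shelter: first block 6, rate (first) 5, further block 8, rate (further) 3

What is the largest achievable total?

Order all 10 blocks by rate: Food Bank/first 29 > Food Bank/second 27 > Blood Drive/first 20 > Blood Drive/second 19 > Cleanup/first 16 > Tutoring/first 6 > Shelter/first 5 > Tutoring/second 4 > Shelter/second 3 > Cleanup/second 2.
Food Bank first at 29: fill all 9 → 19 left.
Food Bank second at 27: fill all 4 → 15 left.
Blood Drive first at 20: fill all 9 → 6 left.
Fill Blood Drive second block (3 at 19) → 3 left.
Cleanup/first (16): +3 → 0 left.
Total = 29×9 + 27×4 + 20×9 + 19×3 + 16×3 = 654.

654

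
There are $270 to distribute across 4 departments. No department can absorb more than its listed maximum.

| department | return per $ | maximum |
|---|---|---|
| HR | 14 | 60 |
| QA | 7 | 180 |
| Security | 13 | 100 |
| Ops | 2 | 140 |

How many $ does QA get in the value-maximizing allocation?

110

Highest return per $ first: HR 14 > Security 13 > QA 7 > Ops 2.
Give HR 60 to hit its cap of 60 ; 210 left.
Security: +100 to 100 (cap) ; 110 left.
QA: +110 (room for 180) → 110. Pool exhausted.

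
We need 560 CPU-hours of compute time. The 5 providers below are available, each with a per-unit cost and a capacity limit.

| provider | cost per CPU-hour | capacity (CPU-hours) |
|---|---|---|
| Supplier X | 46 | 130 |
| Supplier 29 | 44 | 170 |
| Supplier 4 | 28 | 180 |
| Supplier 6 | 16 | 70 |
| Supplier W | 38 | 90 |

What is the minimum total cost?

19360

Cheapest first:
Take 70 from Supplier 6 at 16 — need 490 more.
Supplier 4 (28): use full 180 — 310 CPU-hours to go.
Supplier W at 38: take all 90 CPU-hours — 220 still needed.
Take 170 from Supplier 29 at 44 — need 50 more.
Supplier X at 46: take 50 of its 130 — requirement met.
Cost = 70×16 + 180×28 + 90×38 + 170×44 + 50×46 = 19360.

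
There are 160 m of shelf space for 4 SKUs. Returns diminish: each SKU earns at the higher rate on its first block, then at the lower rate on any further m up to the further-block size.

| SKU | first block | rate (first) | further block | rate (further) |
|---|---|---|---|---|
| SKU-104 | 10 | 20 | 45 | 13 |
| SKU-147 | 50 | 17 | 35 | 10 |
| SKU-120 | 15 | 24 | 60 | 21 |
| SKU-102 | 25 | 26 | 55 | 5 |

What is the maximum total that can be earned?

3320

Order all 8 blocks by rate: SKU-102/first 26 > SKU-120/first 24 > SKU-120/second 21 > SKU-104/first 20 > SKU-147/first 17 > SKU-104/second 13 > SKU-147/second 10 > SKU-102/second 5.
SKU-102/first (26): +25 ; 135 left.
SKU-120 first at 24: fill all 15 ; 120 left.
SKU-120 second at 21: fill all 60 ; 60 left.
Fill SKU-104 first block (10 at 20) ; 50 left.
Fill SKU-147 first block (50 at 17) ; 0 left.
Total = 26×25 + 24×15 + 21×60 + 20×10 + 17×50 = 3320.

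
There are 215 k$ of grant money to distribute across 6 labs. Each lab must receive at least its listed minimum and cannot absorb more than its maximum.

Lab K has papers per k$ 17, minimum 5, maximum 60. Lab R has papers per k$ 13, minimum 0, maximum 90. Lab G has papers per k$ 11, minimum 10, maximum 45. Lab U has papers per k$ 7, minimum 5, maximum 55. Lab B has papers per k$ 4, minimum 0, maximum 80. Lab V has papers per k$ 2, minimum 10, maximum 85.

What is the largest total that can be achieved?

Meeting every minimum uses 5+0+10+5+0+10 = 30 k$, leaving 185.
Highest papers per k$ first: Lab K 17 > Lab R 13 > Lab G 11 > Lab U 7 > Lab B 4 > Lab V 2.
Lab K: +55 to 60 (cap) → 130 left.
Give Lab R 90 more to hit its cap of 90 → 40 left.
Lab G: +35 to 45 (cap) → 5 left.
Lab U has room for 50 more but only 5 remain, so it gets 10.
Total = 17×60 + 13×90 + 11×45 + 7×10 + 2×10 = 2775.

2775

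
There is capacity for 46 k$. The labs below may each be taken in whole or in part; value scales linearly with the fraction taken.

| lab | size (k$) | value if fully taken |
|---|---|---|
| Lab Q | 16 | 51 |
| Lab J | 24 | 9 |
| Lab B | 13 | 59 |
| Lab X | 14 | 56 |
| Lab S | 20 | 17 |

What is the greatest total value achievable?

168.55

Sort by value density: Lab B 59/13≈4.54, Lab X 56/14≈4, Lab Q 51/16≈3.19, Lab S 17/20≈0.85, Lab J 9/24≈0.375.
Take all of Lab B (13 k$, value 59) ; 33 k$ left.
Lab X: take in full, 14 k$ for value 56 ; 19 left.
Take all of Lab Q (16 k$, value 51) ; 3 k$ left.
3 k$ left: a 3/20 share of Lab S gives 17×3/20 = 2.55.
Total value = 168.55.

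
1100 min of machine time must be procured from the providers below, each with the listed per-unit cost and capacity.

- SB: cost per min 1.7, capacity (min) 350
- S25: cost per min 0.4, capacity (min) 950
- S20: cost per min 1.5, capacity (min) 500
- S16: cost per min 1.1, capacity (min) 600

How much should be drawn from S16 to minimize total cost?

Use providers in increasing cost order.
Take 950 from S25 at 0.4 — need 150 more.
S16 at 1.1: take 150 of its 600 — requirement met.
S20, SB: unused.

150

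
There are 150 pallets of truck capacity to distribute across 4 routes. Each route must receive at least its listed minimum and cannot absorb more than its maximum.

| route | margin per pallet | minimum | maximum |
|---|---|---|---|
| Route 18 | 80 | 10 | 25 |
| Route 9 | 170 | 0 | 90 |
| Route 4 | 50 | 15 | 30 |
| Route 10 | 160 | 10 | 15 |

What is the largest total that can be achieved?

Meeting every minimum uses 10+0+15+10 = 35 pallets, leaving 115.
Highest margin per pallet first: Route 9 170 > Route 10 160 > Route 18 80 > Route 4 50.
Route 9 takes 90 more to reach its cap of 90 ; 25 left.
Route 10 takes 5 more to reach its cap of 15 ; 20 left.
Route 18: +15 to 25 (cap) ; 5 left.
Route 4 has room for 15 more but only 5 remain, so it gets 20.
Total = 80×25 + 170×90 + 50×20 + 160×15 = 20700.

20700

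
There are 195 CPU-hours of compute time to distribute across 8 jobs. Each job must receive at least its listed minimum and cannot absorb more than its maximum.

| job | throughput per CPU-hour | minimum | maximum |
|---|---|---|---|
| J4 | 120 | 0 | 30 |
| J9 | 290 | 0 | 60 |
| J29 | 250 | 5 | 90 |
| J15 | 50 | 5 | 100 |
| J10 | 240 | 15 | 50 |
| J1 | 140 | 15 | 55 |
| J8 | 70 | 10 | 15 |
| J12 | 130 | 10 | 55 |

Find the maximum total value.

Meeting every minimum uses 0+0+5+5+15+15+10+10 = 60 CPU-hours, leaving 135.
Rank by throughput per CPU-hour: J9 290 > J29 250 > J10 240 > J1 140 > J12 130 > J4 120 > J8 70 > J15 50.
Give J9 60 more to hit its cap of 60 → 75 left.
J29 has room for 85 more but only 75 remain, so it gets 80.
Total = 290×60 + 250×80 + 50×5 + 240×15 + 140×15 + 70×10 + 130×10 = 45350.

45350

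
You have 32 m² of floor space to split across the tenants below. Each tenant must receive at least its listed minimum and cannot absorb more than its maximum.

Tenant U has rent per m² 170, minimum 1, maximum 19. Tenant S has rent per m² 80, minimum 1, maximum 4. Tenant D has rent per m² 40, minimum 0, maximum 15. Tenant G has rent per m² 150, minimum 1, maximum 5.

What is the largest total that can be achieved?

Meeting every minimum uses 1+1+0+1 = 3 m², leaving 29.
Highest rent per m² first: Tenant U 170 > Tenant G 150 > Tenant S 80 > Tenant D 40.
Tenant U: +18 to 19 (cap) — 11 left.
Tenant G: +4 to 5 (cap) — 7 left.
Tenant S: +3 to 4 (cap) — 4 left.
Tenant D: +4 (room for 15) → 4. Pool exhausted.
Total = 170×19 + 80×4 + 40×4 + 150×5 = 4460.

4460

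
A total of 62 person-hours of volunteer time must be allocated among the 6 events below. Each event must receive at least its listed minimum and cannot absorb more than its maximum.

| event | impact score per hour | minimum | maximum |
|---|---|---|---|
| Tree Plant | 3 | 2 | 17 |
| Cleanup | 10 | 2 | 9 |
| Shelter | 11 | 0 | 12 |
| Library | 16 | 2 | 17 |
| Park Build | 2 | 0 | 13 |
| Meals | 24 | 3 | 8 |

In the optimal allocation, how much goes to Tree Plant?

Meeting every minimum uses 2+2+0+2+0+3 = 9 person-hours, leaving 53.
Highest impact score per hour first: Meals 24 > Library 16 > Shelter 11 > Cleanup 10 > Tree Plant 3 > Park Build 2.
Give Meals 5 more to hit its cap of 8 ; 48 left.
Library takes 15 more to reach its cap of 17 ; 33 left.
Give Shelter 12 more to hit its cap of 12 ; 21 left.
Cleanup: +7 to 9 (cap) ; 14 left.
Tree Plant: +14 (room for 15) → 16. Pool exhausted.

16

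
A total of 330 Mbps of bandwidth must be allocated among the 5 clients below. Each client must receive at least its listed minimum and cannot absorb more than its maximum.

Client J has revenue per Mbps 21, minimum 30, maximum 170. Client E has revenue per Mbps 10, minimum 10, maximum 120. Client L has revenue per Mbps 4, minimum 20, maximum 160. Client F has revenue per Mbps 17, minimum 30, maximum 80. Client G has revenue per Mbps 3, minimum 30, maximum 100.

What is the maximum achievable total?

5400

Meeting every minimum uses 30+10+20+30+30 = 120 Mbps, leaving 210.
Order the clients by revenue per Mbps: Client J 21 > Client F 17 > Client E 10 > Client L 4 > Client G 3.
Client J takes 140 more to reach its cap of 170 ; 70 left.
Client F takes 50 more to reach its cap of 80 ; 20 left.
Client E has room for 110 more but only 20 remain, so it gets 30.
Total = 21×170 + 10×30 + 4×20 + 17×80 + 3×30 = 5400.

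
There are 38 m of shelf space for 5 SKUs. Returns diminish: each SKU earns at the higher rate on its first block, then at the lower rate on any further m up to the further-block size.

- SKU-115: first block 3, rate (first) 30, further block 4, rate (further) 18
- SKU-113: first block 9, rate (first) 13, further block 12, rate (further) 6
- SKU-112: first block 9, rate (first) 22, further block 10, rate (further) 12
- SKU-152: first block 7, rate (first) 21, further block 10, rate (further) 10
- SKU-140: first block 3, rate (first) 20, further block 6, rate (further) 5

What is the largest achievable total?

720

Treat each block as its own option and order by rate: SKU-115/T1 30 > SKU-112/T1 22 > SKU-152/T1 21 > SKU-140/T1 20 > SKU-115/T2 18 > SKU-113/T1 13 > SKU-112/T2 12 > SKU-152/T2 10 > SKU-113/T2 6 > SKU-140/T2 5.
Fill SKU-115 T1 block (3 at 30) ; 35 left.
SKU-112/T1 (22): +9 ; 26 left.
Fill SKU-152 T1 block (7 at 21) ; 19 left.
Fill SKU-140 T1 block (3 at 20) ; 16 left.
Fill SKU-115 T2 block (4 at 18) ; 12 left.
Fill SKU-113 T1 block (9 at 13) ; 3 left.
3 remain; put them into SKU-112 T2 at 12.
Total = 30×3 + 22×9 + 21×7 + 20×3 + 18×4 + 13×9 + 12×3 = 720.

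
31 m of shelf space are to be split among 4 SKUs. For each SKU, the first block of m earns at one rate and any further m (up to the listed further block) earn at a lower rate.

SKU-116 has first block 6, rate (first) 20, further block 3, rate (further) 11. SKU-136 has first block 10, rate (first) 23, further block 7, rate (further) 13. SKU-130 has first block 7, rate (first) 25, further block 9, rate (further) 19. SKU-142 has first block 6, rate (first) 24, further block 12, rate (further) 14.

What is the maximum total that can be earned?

707

Rank every tier by rate: SKU-130/first 25 > SKU-142/first 24 > SKU-136/first 23 > SKU-116/first 20 > SKU-130/second 19 > SKU-142/second 14 > SKU-136/second 13 > SKU-116/second 11.
Fill SKU-130 first block (7 at 25) → 24 left.
Fill SKU-142 first block (6 at 24) → 18 left.
SKU-136/first (23): +10 → 8 left.
SKU-116 first at 20: fill all 6 → 2 left.
SKU-130/second: +2 of 9 at 19; pool empty.
Total = 25×7 + 24×6 + 23×10 + 20×6 + 19×2 = 707.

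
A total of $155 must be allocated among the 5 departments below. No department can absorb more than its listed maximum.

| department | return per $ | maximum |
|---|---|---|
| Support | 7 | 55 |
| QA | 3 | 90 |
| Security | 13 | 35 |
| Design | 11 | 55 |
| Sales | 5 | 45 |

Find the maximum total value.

1495

Order the departments by return per $: Security 13 > Design 11 > Support 7 > Sales 5 > QA 3.
Give Security 35 to hit its cap of 35 → 120 left.
Design: +55 to 55 (cap) → 65 left.
Give Support 55 to hit its cap of 55 → 10 left.
Sales has room for 45 but only 10 remain, so it gets 10.
Total = 7×55 + 13×35 + 11×55 + 5×10 = 1495.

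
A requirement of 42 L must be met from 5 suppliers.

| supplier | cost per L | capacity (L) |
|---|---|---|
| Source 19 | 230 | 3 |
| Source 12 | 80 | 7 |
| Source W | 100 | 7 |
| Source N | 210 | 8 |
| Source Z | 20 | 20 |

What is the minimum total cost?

Cheapest first:
Take 20 from Source Z at 20 ; need 22 more.
Source 12 at 80: take all 7 L ; 15 still needed.
Take 7 from Source W at 100 ; need 8 more.
Source N (210): use full 8 ; 0 L to go.
Source 19: unused.
Cost = 20×20 + 7×80 + 7×100 + 8×210 = 3340.

3340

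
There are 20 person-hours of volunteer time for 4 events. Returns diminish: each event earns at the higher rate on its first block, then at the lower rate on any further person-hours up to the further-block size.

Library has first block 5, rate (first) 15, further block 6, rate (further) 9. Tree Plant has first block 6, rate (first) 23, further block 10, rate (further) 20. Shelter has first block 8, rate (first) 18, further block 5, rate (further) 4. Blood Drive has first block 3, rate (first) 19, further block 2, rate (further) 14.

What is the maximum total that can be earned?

Order all 8 blocks by rate: Tree Plant/tier1 23 > Tree Plant/tier2 20 > Blood Drive/tier1 19 > Shelter/tier1 18 > Library/tier1 15 > Blood Drive/tier2 14 > Library/tier2 9 > Shelter/tier2 4.
Tree Plant/tier1 (23): +6 ; 14 left.
Tree Plant/tier2 (20): +10 ; 4 left.
Fill Blood Drive tier1 block (3 at 19) ; 1 left.
Shelter/tier1: +1 of 8 at 18; pool empty.
Total = 23×6 + 20×10 + 19×3 + 18×1 = 413.

413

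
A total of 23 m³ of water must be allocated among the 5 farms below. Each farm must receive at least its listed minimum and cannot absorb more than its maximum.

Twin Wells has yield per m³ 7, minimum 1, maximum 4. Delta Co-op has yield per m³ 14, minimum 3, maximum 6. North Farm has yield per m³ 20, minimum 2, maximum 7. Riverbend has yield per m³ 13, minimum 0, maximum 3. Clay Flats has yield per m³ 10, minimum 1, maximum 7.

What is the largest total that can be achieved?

330

Meeting every minimum uses 1+3+2+0+1 = 7 m³, leaving 16.
Rank by yield per m³: North Farm 20 > Delta Co-op 14 > Riverbend 13 > Clay Flats 10 > Twin Wells 7.
North Farm takes 5 more to reach its cap of 7 → 11 left.
Delta Co-op: +3 to 6 (cap) → 8 left.
Give Riverbend 3 more to hit its cap of 3 → 5 left.
Only 5 left; Clay Flats takes them to reach 6.
Total = 7×1 + 14×6 + 20×7 + 13×3 + 10×6 = 330.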